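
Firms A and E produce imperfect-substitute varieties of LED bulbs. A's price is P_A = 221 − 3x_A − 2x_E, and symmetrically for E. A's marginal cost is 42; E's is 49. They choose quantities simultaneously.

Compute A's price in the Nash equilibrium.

Firm A's profit: π = x_A(221 − 3x_A − 2x_E) − 42x_A.
∂π/∂x_A = 179 − 6x_A − 2x_E = 0 ⇒ x_A = 179/6 − (1/3)x_E.
Similarly x_E = 86/3 − (1/3)x_A.
Substituting the second reaction function into the first: x_A = 179/6 − (1/3)(86/3 − (1/3)x_A), which gives (8/9)x_A = 365/18 ⇒ x_A = 22.8125.
Then x_E = 86/3 − (1/3)·22.8125 = 21.0625.
P_A = 221 − 3·22.8125 − 2·21.0625 = 110.4375.

110.4375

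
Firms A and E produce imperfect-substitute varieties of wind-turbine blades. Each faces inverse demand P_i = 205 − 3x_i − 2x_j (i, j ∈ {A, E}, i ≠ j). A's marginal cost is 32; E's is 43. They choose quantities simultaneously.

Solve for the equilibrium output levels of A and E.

22.3125, 19.5625

Firm A's profit: π = x_A(205 − 3x_A − 2x_E) − 32x_A.
∂π/∂x_A = 173 − 6x_A − 2x_E = 0 ⇒ x_A = 173/6 − (1/3)x_E.
Similarly x_E = 27 − (1/3)x_A.
Substituting the second reaction function into the first: x_A = 173/6 − (1/3)(27 − (1/3)x_A), which gives (8/9)x_A = 119/6 ⇒ x_A = 22.3125.
Then x_E = 27 − (1/3)·22.3125 = 19.5625.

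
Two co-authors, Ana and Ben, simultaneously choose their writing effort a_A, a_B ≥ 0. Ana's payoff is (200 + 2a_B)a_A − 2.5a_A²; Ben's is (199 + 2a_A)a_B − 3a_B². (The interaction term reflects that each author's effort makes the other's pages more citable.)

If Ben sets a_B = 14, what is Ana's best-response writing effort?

45.6

Expanding Ana's payoff: 200a_A + 2a_Ba_A − 2.5a_A².
∂π/∂a_A = 200 + 2a_B − 5a_A = 0, so a_A = 40 + 0.4a_B.
At a_B = 14: a_A = 40 + 0.4·14 = 45.6.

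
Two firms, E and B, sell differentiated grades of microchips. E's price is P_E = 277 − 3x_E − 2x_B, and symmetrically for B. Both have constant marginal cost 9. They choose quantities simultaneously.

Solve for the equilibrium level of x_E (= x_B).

33.5

Firm E's profit: π = x_E(277 − 3x_E − 2x_B) − 9x_E.
∂π/∂x_E = 268 − 6x_E − 2x_B = 0 ⇒ x_E = 134/3 − (1/3)x_B.
By symmetry x_B = x_E; substituting into the reaction function, (4/3)x_E = 134/3 and x_E = 33.5.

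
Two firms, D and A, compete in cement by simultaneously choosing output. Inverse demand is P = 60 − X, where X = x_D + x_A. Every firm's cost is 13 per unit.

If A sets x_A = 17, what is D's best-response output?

Firm D's profit: π = x_D(60 − (x_D + x_A)) − 13x_D.
∂π/∂x_D = 47 − 2x_D − x_A = 0, so x_D = 23.5 − 0.5x_A.
At x_A = 17: x_D = 23.5 − 0.5·17 = 15.

15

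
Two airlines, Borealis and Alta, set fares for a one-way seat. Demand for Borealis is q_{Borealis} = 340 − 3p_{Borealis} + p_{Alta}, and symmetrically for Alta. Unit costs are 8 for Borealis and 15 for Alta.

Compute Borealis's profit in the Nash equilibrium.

Borealis's profit: π = (p_{Borealis} − 8)(340 − 3p_{Borealis} + p_{Alta}).
∂π/∂p_{Borealis} = 364 − 6p_{Borealis} + p_{Alta} = 0 ⇒ p_{Borealis} = 182/3 + (1/6)p_{Alta}.
Similarly p_{Alta} = 385/6 + (1/6)p_{Borealis}.
Solving the two reaction functions simultaneously: (1 − (1/6)(1/6))p_{Borealis} = 182/3 + (1/6)·(385/6), so (35/36)p_{Borealis} = 2569/36 and p_{Borealis} = 73.4.
Then p_{Alta} = 385/6 + (1/6)·73.4 = 76.4.
q_{Borealis} = 340 − 3·73.4 + 76.4 = 196.2.
Profit = (73.4 − 8)·196.2 = 12831.48.

12831.48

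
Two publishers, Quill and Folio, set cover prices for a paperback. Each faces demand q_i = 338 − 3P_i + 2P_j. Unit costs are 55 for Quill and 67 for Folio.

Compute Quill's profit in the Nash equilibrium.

15987

Quill's profit: π = (P_{Quill} − 55)(338 − 3P_{Quill} + 2P_{Folio}).
∂π/∂P_{Quill} = 503 − 6P_{Quill} + 2P_{Folio} = 0 ⇒ P_{Quill} = 503/6 + (1/3)P_{Folio}.
Similarly P_{Folio} = 539/6 + (1/3)P_{Quill}.
Solving the two reaction functions simultaneously: (1 − (1/3)(1/3))P_{Quill} = 503/6 + (1/3)·(539/6), so (8/9)P_{Quill} = 1024/9 and P_{Quill} = 128.
Then P_{Folio} = 539/6 + (1/3)·128 = 132.5.
q_{Quill} = 338 − 3·128 + 2·132.5 = 219.
Profit = (128 − 55)·219 = 15987.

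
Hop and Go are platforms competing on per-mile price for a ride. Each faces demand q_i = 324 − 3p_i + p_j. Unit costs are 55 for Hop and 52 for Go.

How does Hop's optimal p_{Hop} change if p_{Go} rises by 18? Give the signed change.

Hop's profit: π = (p_{Hop} − 55)(324 − 3p_{Hop} + p_{Go}).
∂π/∂p_{Hop} = 489 − 6p_{Hop} + p_{Go} = 0 ⇒ p_{Hop} = 81.5 + (1/6)p_{Go}.
The reaction-function slope is 1/6, so an 18-unit rise in p_{Go} moves p_{Hop} by 1/6 × 18 = 3. Hop's best response rises — the actions are strategic complements.

3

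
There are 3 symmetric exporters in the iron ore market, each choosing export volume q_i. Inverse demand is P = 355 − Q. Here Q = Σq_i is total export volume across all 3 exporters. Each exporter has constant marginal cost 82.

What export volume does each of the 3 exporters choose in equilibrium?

A representative exporter's profit is π_i = q_i(355 − Q) − 82q_i, with Q = q_i + Σ_{j≠i} q_j.
First-order condition: 273 − 2q_i − Σ_{j≠i} q_j = 0.
Imposing symmetry (q_j = q for all j) turns Σ_{j≠i} q_j into 2q, so 273 = 4q and q = 68.25.

68.25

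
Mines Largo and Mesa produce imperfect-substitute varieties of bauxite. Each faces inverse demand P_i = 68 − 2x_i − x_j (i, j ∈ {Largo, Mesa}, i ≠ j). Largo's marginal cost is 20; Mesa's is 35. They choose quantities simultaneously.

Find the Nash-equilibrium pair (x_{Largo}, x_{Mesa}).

Mine Largo's profit: π = x_{Largo}(68 − 2x_{Largo} − x_{Mesa}) − 20x_{Largo}.
∂π/∂x_{Largo} = 48 − 4x_{Largo} − x_{Mesa} = 0 ⇒ x_{Largo} = 12 − 0.25x_{Mesa}.
Similarly x_{Mesa} = 8.25 − 0.25x_{Largo}.
Plugging x_{Mesa} into Largo's best response: x_{Largo} = 12 − 0.25(8.25 − 0.25x_{Largo}) ⇒ 0.9375x_{Largo} = 9.9375, so x_{Largo} = 10.6.
Then x_{Mesa} = 8.25 − 0.25·10.6 = 5.6.

10.6, 5.6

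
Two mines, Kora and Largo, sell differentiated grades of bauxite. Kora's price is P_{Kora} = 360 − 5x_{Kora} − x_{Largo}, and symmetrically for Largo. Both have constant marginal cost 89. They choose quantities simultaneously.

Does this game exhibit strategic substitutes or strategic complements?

Mine Kora's profit: π = x_{Kora}(360 − 5x_{Kora} − x_{Largo}) − 89x_{Kora}.
∂π/∂x_{Kora} = 271 − 10x_{Kora} − x_{Largo} = 0 ⇒ x_{Kora} = 27.1 − 0.1x_{Largo}.
The best-response slope dx_{Kora}/dx_{Largo} = −0.1 < 0: the reaction function is downward-sloping, so the choices are strategic substitutes.

strategic substitutes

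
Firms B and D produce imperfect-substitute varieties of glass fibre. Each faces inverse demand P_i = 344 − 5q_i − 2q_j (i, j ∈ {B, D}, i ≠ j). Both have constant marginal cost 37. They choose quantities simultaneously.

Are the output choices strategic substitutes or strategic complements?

strategic substitutes

Firm B's profit: π = q_B(344 − 5q_B − 2q_D) − 37q_B.
∂π/∂q_B = 307 − 10q_B − 2q_D = 0 ⇒ q_B = 30.7 − 0.2q_D.
The best-response slope dq_B/dq_D = −0.2 < 0: the reaction function is downward-sloping, so the choices are strategic substitutes.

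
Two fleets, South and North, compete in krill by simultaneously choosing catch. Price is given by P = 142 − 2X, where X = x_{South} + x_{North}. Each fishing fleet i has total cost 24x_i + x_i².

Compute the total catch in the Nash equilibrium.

29.5

Fishing fleet South's profit: π = x_{South}(142 − 2(x_{South} + x_{North})) − 24x_{South} − x_{South}².
∂π/∂x_{South} = 118 − 6x_{South} − 2x_{North} = 0, so x_{South} = 59/3 − (1/3)x_{North}.
The game is symmetric, so in equilibrium x_{North} = x_{South}: the reaction function gives (4/3)x_{South} = 59/3, hence x_{South} = 14.75.
Total catch: 14.75 + 14.75 = 29.5.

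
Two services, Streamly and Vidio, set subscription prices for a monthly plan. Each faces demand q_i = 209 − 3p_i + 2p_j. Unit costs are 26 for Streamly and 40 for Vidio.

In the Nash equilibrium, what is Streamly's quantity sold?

145.125

Streamly's profit: π = (p_{Streamly} − 26)(209 − 3p_{Streamly} + 2p_{Vidio}).
∂π/∂p_{Streamly} = 287 − 6p_{Streamly} + 2p_{Vidio} = 0 ⇒ p_{Streamly} = 287/6 + (1/3)p_{Vidio}.
Similarly p_{Vidio} = 329/6 + (1/3)p_{Streamly}.
Solving the two reaction functions simultaneously: (1 − (1/3)(1/3))p_{Streamly} = 287/6 + (1/3)·(329/6), so (8/9)p_{Streamly} = 595/9 and p_{Streamly} = 74.375.
Then p_{Vidio} = 329/6 + (1/3)·74.375 = 79.625.
q_{Streamly} = 209 − 3·74.375 + 2·79.625 = 145.125.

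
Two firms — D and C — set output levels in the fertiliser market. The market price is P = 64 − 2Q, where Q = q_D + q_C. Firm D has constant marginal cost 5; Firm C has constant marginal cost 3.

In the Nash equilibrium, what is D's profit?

180.5

Firm D's profit: π = q_D(64 − 2(q_D + q_C)) − 5q_D.
∂π/∂q_D = 59 − 4q_D − 2q_C = 0, so q_D = 14.75 − 0.5q_C.
By the same steps for C: q_C = 15.25 − 0.5q_D.
Solving the two reaction functions simultaneously: (1 − (−0.5)(−0.5))q_D = 14.75 − 0.5·15.25, so 0.75q_D = 7.125 and q_D = 9.5.
Then q_C = 15.25 − 0.5·9.5 = 10.5.
Price P = 64 − 2·20 = 24.
D's profit: (24 − 5)·9.5 = 180.5.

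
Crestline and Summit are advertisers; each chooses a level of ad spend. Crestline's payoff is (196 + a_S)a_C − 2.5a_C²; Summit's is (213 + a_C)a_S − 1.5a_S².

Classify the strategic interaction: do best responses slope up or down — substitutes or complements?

Expanding Crestline's payoff: 196a_C + a_Sa_C − 2.5a_C².
∂π/∂a_C = 196 + a_S − 5a_C = 0, so a_C = 39.2 + 0.2a_S.
The best-response slope da_C/da_S = 0.2 > 0: the reaction function is upward-sloping, so the choices are strategic complements.

strategic complements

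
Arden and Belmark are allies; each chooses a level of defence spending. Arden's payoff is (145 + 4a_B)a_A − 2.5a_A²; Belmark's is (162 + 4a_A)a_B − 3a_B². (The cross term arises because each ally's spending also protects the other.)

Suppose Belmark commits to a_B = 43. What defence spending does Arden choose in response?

Expanding Arden's payoff: 145a_A + 4a_Ba_A − 2.5a_A².
∂π/∂a_A = 145 + 4a_B − 5a_A = 0, so a_A = 29 + 0.8a_B.
At a_B = 43: a_A = 29 + 0.8·43 = 63.4.

63.4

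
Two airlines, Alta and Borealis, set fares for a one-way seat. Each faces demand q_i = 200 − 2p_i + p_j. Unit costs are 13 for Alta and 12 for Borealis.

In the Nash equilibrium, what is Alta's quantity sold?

124.4

Alta's profit: π = (p_{Alta} − 13)(200 − 2p_{Alta} + p_{Borealis}).
∂π/∂p_{Alta} = 226 − 4p_{Alta} + p_{Borealis} = 0 ⇒ p_{Alta} = 56.5 + 0.25p_{Borealis}.
Similarly p_{Borealis} = 56 + 0.25p_{Alta}.
Plugging p_{Borealis} into Alta's best response: p_{Alta} = 56.5 + 0.25(56 + 0.25p_{Alta}) ⇒ 0.9375p_{Alta} = 70.5, so p_{Alta} = 75.2.
Then p_{Borealis} = 56 + 0.25·75.2 = 74.8.
q_{Alta} = 200 − 2·75.2 + 74.8 = 124.4.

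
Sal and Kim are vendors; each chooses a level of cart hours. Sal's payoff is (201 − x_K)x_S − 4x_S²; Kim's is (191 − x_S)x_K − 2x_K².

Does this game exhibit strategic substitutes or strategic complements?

strategic substitutes

Expanding Sal's payoff: 201x_S − x_Kx_S − 4x_S².
∂π/∂x_S = 201 − x_K − 8x_S = 0, so x_S = 25.125 − 0.125x_K.
The best-response slope dx_S/dx_K = −0.125 < 0: the reaction function is downward-sloping, so the choices are strategic substitutes.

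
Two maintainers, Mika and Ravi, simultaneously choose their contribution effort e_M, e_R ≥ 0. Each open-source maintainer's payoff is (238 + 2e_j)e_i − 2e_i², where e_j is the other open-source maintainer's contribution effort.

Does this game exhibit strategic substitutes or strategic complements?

strategic complements

Mika's payoff is (238 + 2e_R)e_M − 2e_M².
∂π/∂e_M = 238 + 2e_R − 4e_M = 0, so e_M = 59.5 + 0.5e_R.
The best-response slope de_M/de_R = 0.5 > 0: the reaction function is upward-sloping, so the choices are strategic complements.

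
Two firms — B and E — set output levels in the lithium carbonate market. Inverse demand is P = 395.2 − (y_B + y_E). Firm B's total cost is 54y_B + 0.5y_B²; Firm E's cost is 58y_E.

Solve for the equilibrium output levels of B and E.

Firm B's profit: π = y_B(395.2 − (y_B + y_E)) − 54y_B − 0.5y_B².
∂π/∂y_B = 341.2 − 3y_B − y_E = 0, so y_B = 1706/15 − (1/3)y_E.
For E: ∂π/∂y_E = 337.2 − 2y_E − y_B = 0 ⇒ y_E = 168.6 − 0.5y_B.
Plugging y_E into B's best response: y_B = 1706/15 − (1/3)(168.6 − 0.5y_B) ⇒ (5/6)y_B = 863/15, so y_B = 69.04.
Then y_E = 168.6 − 0.5·69.04 = 134.08.

69.04, 134.08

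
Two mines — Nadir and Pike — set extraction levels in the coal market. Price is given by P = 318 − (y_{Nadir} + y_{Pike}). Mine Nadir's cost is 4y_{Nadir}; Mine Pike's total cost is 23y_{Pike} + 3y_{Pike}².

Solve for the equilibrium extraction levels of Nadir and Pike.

Mine Nadir's profit: π = y_{Nadir}(318 − (y_{Nadir} + y_{Pike})) − 4y_{Nadir}.
∂π/∂y_{Nadir} = 314 − 2y_{Nadir} − y_{Pike} = 0, so y_{Nadir} = 157 − 0.5y_{Pike}.
For Pike: ∂π/∂y_{Pike} = 295 − 8y_{Pike} − y_{Nadir} = 0 ⇒ y_{Pike} = 36.875 − 0.125y_{Nadir}.
Solving the two reaction functions simultaneously: (1 − (−0.5)(−0.125))y_{Nadir} = 157 − 0.5·36.875, so 0.9375y_{Nadir} = 138.5625 and y_{Nadir} = 147.8.
Then y_{Pike} = 36.875 − 0.125·147.8 = 18.4.

147.8, 18.4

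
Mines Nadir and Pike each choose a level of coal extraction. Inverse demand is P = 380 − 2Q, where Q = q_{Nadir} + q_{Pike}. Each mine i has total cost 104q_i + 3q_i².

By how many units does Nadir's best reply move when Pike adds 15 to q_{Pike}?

-3

Mine Nadir's profit: π = q_{Nadir}(380 − 2(q_{Nadir} + q_{Pike})) − 104q_{Nadir} − 3q_{Nadir}².
∂π/∂q_{Nadir} = 276 − 10q_{Nadir} − 2q_{Pike} = 0, so q_{Nadir} = 27.6 − 0.2q_{Pike}.
The reaction-function slope is −0.2, so a 15-unit rise in q_{Pike} moves q_{Nadir} by −0.2 × 15 = −3. Nadir's best response falls — the actions are strategic substitutes.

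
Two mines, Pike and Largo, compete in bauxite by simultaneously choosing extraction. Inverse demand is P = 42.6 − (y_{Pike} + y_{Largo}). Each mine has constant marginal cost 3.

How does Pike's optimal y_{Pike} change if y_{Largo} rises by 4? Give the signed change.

Mine Pike's profit: π = y_{Pike}(42.6 − (y_{Pike} + y_{Largo})) − 3y_{Pike}.
∂π/∂y_{Pike} = 39.6 − 2y_{Pike} − y_{Largo} = 0, so y_{Pike} = 19.8 − 0.5y_{Largo}.
The reaction-function slope is −0.5, so a 4-unit rise in y_{Largo} moves y_{Pike} by −0.5 × 4 = −2. Pike's best response falls — the actions are strategic substitutes.

-2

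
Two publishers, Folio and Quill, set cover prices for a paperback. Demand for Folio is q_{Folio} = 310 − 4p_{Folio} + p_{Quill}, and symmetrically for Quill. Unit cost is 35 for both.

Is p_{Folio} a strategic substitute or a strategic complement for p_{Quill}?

strategic complements

Folio's profit: π = (p_{Folio} − 35)(310 − 4p_{Folio} + p_{Quill}).
∂π/∂p_{Folio} = 450 − 8p_{Folio} + p_{Quill} = 0 ⇒ p_{Folio} = 56.25 + 0.125p_{Quill}.
The best-response slope dp_{Folio}/dp_{Quill} = 0.125 > 0: the reaction function is upward-sloping, so the choices are strategic complements.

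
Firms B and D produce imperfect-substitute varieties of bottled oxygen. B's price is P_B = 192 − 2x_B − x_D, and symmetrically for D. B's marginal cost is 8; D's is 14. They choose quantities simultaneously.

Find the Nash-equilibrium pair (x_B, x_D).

37.2, 35.2

Firm B's profit: π = x_B(192 − 2x_B − x_D) − 8x_B.
∂π/∂x_B = 184 − 4x_B − x_D = 0 ⇒ x_B = 46 − 0.25x_D.
Similarly x_D = 44.5 − 0.25x_B.
Plugging x_D into B's best response: x_B = 46 − 0.25(44.5 − 0.25x_B) ⇒ 0.9375x_B = 34.875, so x_B = 37.2.
Then x_D = 44.5 − 0.25·37.2 = 35.2.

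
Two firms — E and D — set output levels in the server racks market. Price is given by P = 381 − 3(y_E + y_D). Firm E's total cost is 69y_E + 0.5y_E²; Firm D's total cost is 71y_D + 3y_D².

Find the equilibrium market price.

219.08

Firm E's profit: π = y_E(381 − 3(y_E + y_D)) − 69y_E − 0.5y_E².
∂π/∂y_E = 312 − 7y_E − 3y_D = 0, so y_E = 312/7 − (3/7)y_D.
For D: ∂π/∂y_D = 310 − 12y_D − 3y_E = 0 ⇒ y_D = 155/6 − 0.25y_E.
Substituting the second reaction function into the first: y_E = 312/7 − (3/7)(155/6 − 0.25y_E), which gives (25/28)y_E = 33.5 ⇒ y_E = 37.52.
Then y_D = 155/6 − 0.25·37.52 = 1234/75.
Equilibrium price: P = 381 − 3·(4048/75) = 219.08.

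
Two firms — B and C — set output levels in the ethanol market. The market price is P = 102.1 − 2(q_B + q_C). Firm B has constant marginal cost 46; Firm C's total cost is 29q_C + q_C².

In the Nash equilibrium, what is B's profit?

181.2608

Firm B's profit: π = q_B(102.1 − 2(q_B + q_C)) − 46q_B.
∂π/∂q_B = 56.1 − 4q_B − 2q_C = 0, so q_B = 14.025 − 0.5q_C.
For C: ∂π/∂q_C = 73.1 − 6q_C − 2q_B = 0 ⇒ q_C = 731/60 − (1/3)q_B.
Substituting the second reaction function into the first: q_B = 14.025 − 0.5(731/60 − (1/3)q_B), which gives (5/6)q_B = 119/15 ⇒ q_B = 9.52.
Then q_C = 731/60 − (1/3)·9.52 = 9.01.
Price P = 102.1 − 2·18.53 = 65.04.
B's profit: (65.04 − 46)·9.52 = 181.2608.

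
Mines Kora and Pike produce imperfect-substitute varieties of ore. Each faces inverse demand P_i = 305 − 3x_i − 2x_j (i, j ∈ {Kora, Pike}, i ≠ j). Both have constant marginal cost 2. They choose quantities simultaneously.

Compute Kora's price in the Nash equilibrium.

Mine Kora's profit: π = x_{Kora}(305 − 3x_{Kora} − 2x_{Pike}) − 2x_{Kora}.
∂π/∂x_{Kora} = 303 − 6x_{Kora} − 2x_{Pike} = 0 ⇒ x_{Kora} = 50.5 − (1/3)x_{Pike}.
Setting x_{Kora} = x_{Pike} in the reaction function: x_{Kora} = 50.5 − (1/3)x_{Kora}, so x_{Kora} = 50.5 / (4/3) = 37.875.
P_{Kora} = 305 − 3·37.875 − 2·37.875 = 115.625.

115.625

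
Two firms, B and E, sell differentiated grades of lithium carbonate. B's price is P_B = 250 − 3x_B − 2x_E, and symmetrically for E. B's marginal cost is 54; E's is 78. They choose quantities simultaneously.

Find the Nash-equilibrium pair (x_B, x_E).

26, 20

Firm B's profit: π = x_B(250 − 3x_B − 2x_E) − 54x_B.
∂π/∂x_B = 196 − 6x_B − 2x_E = 0 ⇒ x_B = 98/3 − (1/3)x_E.
Similarly x_E = 86/3 − (1/3)x_B.
Substituting the second reaction function into the first: x_B = 98/3 − (1/3)(86/3 − (1/3)x_B), which gives (8/9)x_B = 208/9 ⇒ x_B = 26.
Then x_E = 86/3 − (1/3)·26 = 20.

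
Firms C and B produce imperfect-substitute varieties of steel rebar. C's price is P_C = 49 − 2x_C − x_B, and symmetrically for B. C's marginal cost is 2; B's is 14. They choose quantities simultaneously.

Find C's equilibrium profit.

208.08

Firm C's profit: π = x_C(49 − 2x_C − x_B) − 2x_C.
∂π/∂x_C = 47 − 4x_C − x_B = 0 ⇒ x_C = 11.75 − 0.25x_B.
Similarly x_B = 8.75 − 0.25x_C.
Plugging x_B into C's best response: x_C = 11.75 − 0.25(8.75 − 0.25x_C) ⇒ 0.9375x_C = 9.5625, so x_C = 10.2.
Then x_B = 8.75 − 0.25·10.2 = 6.2.
P_C = 49 − 2·10.2 − 6.2 = 22.4.
Profit = (22.4 − 2)·10.2 = 208.08.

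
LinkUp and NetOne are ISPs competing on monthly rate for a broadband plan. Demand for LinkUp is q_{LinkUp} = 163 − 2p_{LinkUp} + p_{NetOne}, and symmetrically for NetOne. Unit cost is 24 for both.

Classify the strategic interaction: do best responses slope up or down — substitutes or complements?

strategic complements

LinkUp's profit: π = (p_{LinkUp} − 24)(163 − 2p_{LinkUp} + p_{NetOne}).
∂π/∂p_{LinkUp} = 211 − 4p_{LinkUp} + p_{NetOne} = 0 ⇒ p_{LinkUp} = 52.75 + 0.25p_{NetOne}.
The best-response slope dp_{LinkUp}/dp_{NetOne} = 0.25 > 0: the reaction function is upward-sloping, so the choices are strategic complements.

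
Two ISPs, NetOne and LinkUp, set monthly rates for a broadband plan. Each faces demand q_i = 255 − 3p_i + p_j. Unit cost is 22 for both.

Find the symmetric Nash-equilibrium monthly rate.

NetOne's profit: π = (p_{NetOne} − 22)(255 − 3p_{NetOne} + p_{LinkUp}).
∂π/∂p_{NetOne} = 321 − 6p_{NetOne} + p_{LinkUp} = 0 ⇒ p_{NetOne} = 53.5 + (1/6)p_{LinkUp}.
The game is symmetric, so in equilibrium p_{LinkUp} = p_{NetOne}: the reaction function gives (5/6)p_{NetOne} = 53.5, hence p_{NetOne} = 64.2.

64.2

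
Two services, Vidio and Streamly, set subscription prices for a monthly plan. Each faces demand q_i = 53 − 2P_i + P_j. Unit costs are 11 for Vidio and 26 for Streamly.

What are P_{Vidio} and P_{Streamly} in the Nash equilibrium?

Vidio's profit: π = (P_{Vidio} − 11)(53 − 2P_{Vidio} + P_{Streamly}).
∂π/∂P_{Vidio} = 75 − 4P_{Vidio} + P_{Streamly} = 0 ⇒ P_{Vidio} = 18.75 + 0.25P_{Streamly}.
Similarly P_{Streamly} = 26.25 + 0.25P_{Vidio}.
Plugging P_{Streamly} into Vidio's best response: P_{Vidio} = 18.75 + 0.25(26.25 + 0.25P_{Vidio}) ⇒ 0.9375P_{Vidio} = 25.3125, so P_{Vidio} = 27.
Then P_{Streamly} = 26.25 + 0.25·27 = 33.

27, 33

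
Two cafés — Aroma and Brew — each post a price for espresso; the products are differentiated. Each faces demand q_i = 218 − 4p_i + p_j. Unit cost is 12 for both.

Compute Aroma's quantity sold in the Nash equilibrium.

Aroma's profit: π = (p_{Aroma} − 12)(218 − 4p_{Aroma} + p_{Brew}).
∂π/∂p_{Aroma} = 266 − 8p_{Aroma} + p_{Brew} = 0 ⇒ p_{Aroma} = 33.25 + 0.125p_{Brew}.
By symmetry p_{Brew} = p_{Aroma}; substituting into the reaction function, 0.875p_{Aroma} = 33.25 and p_{Aroma} = 38.
q_{Aroma} = 218 − 4·38 + 38 = 104.

104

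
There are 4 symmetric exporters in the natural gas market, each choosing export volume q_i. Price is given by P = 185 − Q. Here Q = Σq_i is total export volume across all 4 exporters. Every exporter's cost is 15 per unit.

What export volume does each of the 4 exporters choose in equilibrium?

34

A representative exporter's profit is π_i = q_i(185 − Q) − 15q_i, with Q = q_i + Σ_{j≠i} q_j.
First-order condition: 170 − 2q_i − Σ_{j≠i} q_j = 0.
Imposing symmetry (q_j = q for all j) turns Σ_{j≠i} q_j into 3q, so 170 = 5q and q = 34.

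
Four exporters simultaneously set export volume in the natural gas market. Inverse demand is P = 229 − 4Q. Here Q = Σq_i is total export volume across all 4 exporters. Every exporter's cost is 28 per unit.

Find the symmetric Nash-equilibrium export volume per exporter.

10.05

A representative exporter's profit is π_i = q_i(229 − 4Q) − 28q_i, with Q = q_i + Σ_{j≠i} q_j.
First-order condition: 201 − 8q_i − 4Σ_{j≠i} q_j = 0.
Imposing symmetry (q_j = q for all j) turns Σ_{j≠i} q_j into 3q, so 201 = 20q and q = 10.05.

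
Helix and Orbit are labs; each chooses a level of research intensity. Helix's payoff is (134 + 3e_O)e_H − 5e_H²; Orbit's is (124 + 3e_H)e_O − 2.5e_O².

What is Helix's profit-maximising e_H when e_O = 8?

Expanding Helix's payoff: 134e_H + 3e_Oe_H − 5e_H².
∂π/∂e_H = 134 + 3e_O − 10e_H = 0, so e_H = 13.4 + 0.3e_O.
At e_O = 8: e_H = 13.4 + 0.3·8 = 15.8.

15.8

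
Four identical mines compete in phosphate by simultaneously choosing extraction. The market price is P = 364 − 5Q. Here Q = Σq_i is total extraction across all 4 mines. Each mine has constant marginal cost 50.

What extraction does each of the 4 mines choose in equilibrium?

12.56

A representative mine's profit is π_i = q_i(364 − 5Q) − 50q_i, with Q = q_i + Σ_{j≠i} q_j.
First-order condition: 314 − 10q_i − 5Σ_{j≠i} q_j = 0.
Imposing symmetry (q_j = q for all j) turns Σ_{j≠i} q_j into 3q, so 314 = 25q and q = 12.56.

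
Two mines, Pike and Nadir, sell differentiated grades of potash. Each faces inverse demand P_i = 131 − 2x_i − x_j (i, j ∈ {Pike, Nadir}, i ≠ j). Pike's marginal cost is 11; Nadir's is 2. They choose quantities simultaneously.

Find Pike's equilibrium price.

Mine Pike's profit: π = x_{Pike}(131 − 2x_{Pike} − x_{Nadir}) − 11x_{Pike}.
∂π/∂x_{Pike} = 120 − 4x_{Pike} − x_{Nadir} = 0 ⇒ x_{Pike} = 30 − 0.25x_{Nadir}.
Similarly x_{Nadir} = 32.25 − 0.25x_{Pike}.
Plugging x_{Nadir} into Pike's best response: x_{Pike} = 30 − 0.25(32.25 − 0.25x_{Pike}) ⇒ 0.9375x_{Pike} = 21.9375, so x_{Pike} = 23.4.
Then x_{Nadir} = 32.25 − 0.25·23.4 = 26.4.
P_{Pike} = 131 − 2·23.4 − 26.4 = 57.8.

57.8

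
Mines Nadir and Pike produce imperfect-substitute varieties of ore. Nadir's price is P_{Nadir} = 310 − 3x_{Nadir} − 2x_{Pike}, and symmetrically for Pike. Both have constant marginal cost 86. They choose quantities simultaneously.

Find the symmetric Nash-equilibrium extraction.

28

Mine Nadir's profit: π = x_{Nadir}(310 − 3x_{Nadir} − 2x_{Pike}) − 86x_{Nadir}.
∂π/∂x_{Nadir} = 224 − 6x_{Nadir} − 2x_{Pike} = 0 ⇒ x_{Nadir} = 112/3 − (1/3)x_{Pike}.
The game is symmetric, so in equilibrium x_{Pike} = x_{Nadir}: the reaction function gives (4/3)x_{Nadir} = 112/3, hence x_{Nadir} = 28.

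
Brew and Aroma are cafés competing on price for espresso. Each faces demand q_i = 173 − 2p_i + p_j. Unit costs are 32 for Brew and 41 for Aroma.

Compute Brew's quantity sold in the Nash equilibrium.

Brew's profit: π = (p_{Brew} − 32)(173 − 2p_{Brew} + p_{Aroma}).
∂π/∂p_{Brew} = 237 − 4p_{Brew} + p_{Aroma} = 0 ⇒ p_{Brew} = 59.25 + 0.25p_{Aroma}.
Similarly p_{Aroma} = 63.75 + 0.25p_{Brew}.
Plugging p_{Aroma} into Brew's best response: p_{Brew} = 59.25 + 0.25(63.75 + 0.25p_{Brew}) ⇒ 0.9375p_{Brew} = 75.1875, so p_{Brew} = 80.2.
Then p_{Aroma} = 63.75 + 0.25·80.2 = 83.8.
q_{Brew} = 173 − 2·80.2 + 83.8 = 96.4.

96.4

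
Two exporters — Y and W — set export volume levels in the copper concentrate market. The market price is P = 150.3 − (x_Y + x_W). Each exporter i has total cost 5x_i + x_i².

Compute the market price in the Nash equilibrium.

Exporter Y's profit: π = x_Y(150.3 − (x_Y + x_W)) − 5x_Y − x_Y².
∂π/∂x_Y = 145.3 − 4x_Y − x_W = 0, so x_Y = 36.325 − 0.25x_W.
Setting x_Y = x_W in the reaction function: x_Y = 36.325 − 0.25x_Y, so x_Y = 36.325 / 1.25 = 29.06.
Equilibrium price: P = 150.3 − 58.12 = 92.18.

92.18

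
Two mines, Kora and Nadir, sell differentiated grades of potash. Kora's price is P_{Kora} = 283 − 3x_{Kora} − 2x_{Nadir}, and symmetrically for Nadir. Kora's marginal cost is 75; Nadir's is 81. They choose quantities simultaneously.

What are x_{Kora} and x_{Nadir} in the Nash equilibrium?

26.375, 24.875

Mine Kora's profit: π = x_{Kora}(283 − 3x_{Kora} − 2x_{Nadir}) − 75x_{Kora}.
∂π/∂x_{Kora} = 208 − 6x_{Kora} − 2x_{Nadir} = 0 ⇒ x_{Kora} = 104/3 − (1/3)x_{Nadir}.
Similarly x_{Nadir} = 101/3 − (1/3)x_{Kora}.
Solving the two reaction functions simultaneously: (1 − (−1/3)(−1/3))x_{Kora} = 104/3 − (1/3)·(101/3), so (8/9)x_{Kora} = 211/9 and x_{Kora} = 26.375.
Then x_{Nadir} = 101/3 − (1/3)·26.375 = 24.875.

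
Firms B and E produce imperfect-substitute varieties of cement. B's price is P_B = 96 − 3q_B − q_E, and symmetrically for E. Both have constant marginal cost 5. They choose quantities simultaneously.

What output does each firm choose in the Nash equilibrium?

13

Firm B's profit: π = q_B(96 − 3q_B − q_E) − 5q_B.
∂π/∂q_B = 91 − 6q_B − q_E = 0 ⇒ q_B = 91/6 − (1/6)q_E.
Setting q_B = q_E in the reaction function: q_B = 91/6 − (1/6)q_B, so q_B = (91/6) / (7/6) = 13.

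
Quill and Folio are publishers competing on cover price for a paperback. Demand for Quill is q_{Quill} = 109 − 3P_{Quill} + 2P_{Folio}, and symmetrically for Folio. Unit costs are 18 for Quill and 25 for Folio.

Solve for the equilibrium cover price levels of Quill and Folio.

42.0625, 44.6875

Quill's profit: π = (P_{Quill} − 18)(109 − 3P_{Quill} + 2P_{Folio}).
∂π/∂P_{Quill} = 163 − 6P_{Quill} + 2P_{Folio} = 0 ⇒ P_{Quill} = 163/6 + (1/3)P_{Folio}.
Similarly P_{Folio} = 92/3 + (1/3)P_{Quill}.
Substituting the second reaction function into the first: P_{Quill} = 163/6 + (1/3)(92/3 + (1/3)P_{Quill}), which gives (8/9)P_{Quill} = 673/18 ⇒ P_{Quill} = 42.0625.
Then P_{Folio} = 92/3 + (1/3)·42.0625 = 44.6875.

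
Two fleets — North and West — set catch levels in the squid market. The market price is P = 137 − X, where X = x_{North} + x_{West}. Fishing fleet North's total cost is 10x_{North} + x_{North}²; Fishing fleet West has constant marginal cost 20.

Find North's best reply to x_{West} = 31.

Fishing fleet North's profit: π = x_{North}(137 − (x_{North} + x_{West})) − 10x_{North} − x_{North}².
∂π/∂x_{North} = 127 − 4x_{North} − x_{West} = 0, so x_{North} = 31.75 − 0.25x_{West}.
At x_{West} = 31: x_{North} = 31.75 − 0.25·31 = 24.

24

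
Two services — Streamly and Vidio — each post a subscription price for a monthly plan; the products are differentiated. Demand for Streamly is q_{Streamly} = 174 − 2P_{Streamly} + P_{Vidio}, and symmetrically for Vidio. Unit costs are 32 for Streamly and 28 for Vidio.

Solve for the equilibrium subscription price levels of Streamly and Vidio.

Streamly's profit: π = (P_{Streamly} − 32)(174 − 2P_{Streamly} + P_{Vidio}).
∂π/∂P_{Streamly} = 238 − 4P_{Streamly} + P_{Vidio} = 0 ⇒ P_{Streamly} = 59.5 + 0.25P_{Vidio}.
Similarly P_{Vidio} = 57.5 + 0.25P_{Streamly}.
Plugging P_{Vidio} into Streamly's best response: P_{Streamly} = 59.5 + 0.25(57.5 + 0.25P_{Streamly}) ⇒ 0.9375P_{Streamly} = 73.875, so P_{Streamly} = 78.8.
Then P_{Vidio} = 57.5 + 0.25·78.8 = 77.2.

78.8, 77.2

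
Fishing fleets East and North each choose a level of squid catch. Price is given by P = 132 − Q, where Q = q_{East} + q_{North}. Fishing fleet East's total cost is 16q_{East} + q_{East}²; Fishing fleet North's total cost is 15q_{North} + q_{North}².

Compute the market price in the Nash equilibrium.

85.4

Fishing fleet East's profit: π = q_{East}(132 − (q_{East} + q_{North})) − 16q_{East} − q_{East}².
∂π/∂q_{East} = 116 − 4q_{East} − q_{North} = 0, so q_{East} = 29 − 0.25q_{North}.
By the same steps for North: q_{North} = 29.25 − 0.25q_{East}.
Substituting the second reaction function into the first: q_{East} = 29 − 0.25(29.25 − 0.25q_{East}), which gives 0.9375q_{East} = 21.6875 ⇒ q_{East} = 347/15.
Then q_{North} = 29.25 − 0.25·(347/15) = 352/15.
Equilibrium price: P = 132 − 46.6 = 85.4.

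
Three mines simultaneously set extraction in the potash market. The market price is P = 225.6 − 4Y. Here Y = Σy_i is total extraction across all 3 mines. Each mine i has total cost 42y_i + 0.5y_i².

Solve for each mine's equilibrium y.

10.8

A representative mine's profit is π_i = y_i(225.6 − 4Y) − 42y_i − 0.5y_i², with Y = y_i + Σ_{j≠i} y_j.
First-order condition: 183.6 − 9y_i − 4Σ_{j≠i} y_j = 0.
In a symmetric equilibrium every mine chooses the same y, so Σ_{j≠i} y_j = 2y. The condition becomes 183.6 − 17y = 0, giving y = 183.6/17 = 10.8.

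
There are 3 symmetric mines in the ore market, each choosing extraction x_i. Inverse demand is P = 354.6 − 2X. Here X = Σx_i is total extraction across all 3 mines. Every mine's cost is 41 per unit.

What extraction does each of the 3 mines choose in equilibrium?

A representative mine's profit is π_i = x_i(354.6 − 2X) − 41x_i, with X = x_i + Σ_{j≠i} x_j.
First-order condition: 313.6 − 4x_i − 2Σ_{j≠i} x_j = 0.
Imposing symmetry (x_j = x for all j) turns Σ_{j≠i} x_j into 2x, so 313.6 = 8x and x = 39.2.

39.2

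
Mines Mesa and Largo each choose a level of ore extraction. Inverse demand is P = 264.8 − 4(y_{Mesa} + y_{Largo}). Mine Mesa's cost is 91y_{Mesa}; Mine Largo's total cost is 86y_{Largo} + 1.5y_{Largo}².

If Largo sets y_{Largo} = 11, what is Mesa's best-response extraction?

16.225

Mine Mesa's profit: π = y_{Mesa}(264.8 − 4(y_{Mesa} + y_{Largo})) − 91y_{Mesa}.
∂π/∂y_{Mesa} = 173.8 − 8y_{Mesa} − 4y_{Largo} = 0, so y_{Mesa} = 21.725 − 0.5y_{Largo}.
At y_{Largo} = 11: y_{Mesa} = 21.725 − 0.5·11 = 16.225.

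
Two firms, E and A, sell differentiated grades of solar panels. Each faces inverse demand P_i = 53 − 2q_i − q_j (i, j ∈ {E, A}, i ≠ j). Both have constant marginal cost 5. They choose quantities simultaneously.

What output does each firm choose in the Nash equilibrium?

Firm E's profit: π = q_E(53 − 2q_E − q_A) − 5q_E.
∂π/∂q_E = 48 − 4q_E − q_A = 0 ⇒ q_E = 12 − 0.25q_A.
By symmetry q_A = q_E; substituting into the reaction function, 1.25q_E = 12 and q_E = 9.6.

9.6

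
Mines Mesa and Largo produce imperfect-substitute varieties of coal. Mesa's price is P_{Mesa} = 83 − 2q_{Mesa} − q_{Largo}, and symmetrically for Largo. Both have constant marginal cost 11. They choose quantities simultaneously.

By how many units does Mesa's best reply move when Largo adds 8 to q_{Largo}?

Mine Mesa's profit: π = q_{Mesa}(83 − 2q_{Mesa} − q_{Largo}) − 11q_{Mesa}.
∂π/∂q_{Mesa} = 72 − 4q_{Mesa} − q_{Largo} = 0 ⇒ q_{Mesa} = 18 − 0.25q_{Largo}.
The reaction-function slope is −0.25, so an 8-unit rise in q_{Largo} moves q_{Mesa} by −0.25 × 8 = −2. Mesa's best response falls — the actions are strategic substitutes.

-2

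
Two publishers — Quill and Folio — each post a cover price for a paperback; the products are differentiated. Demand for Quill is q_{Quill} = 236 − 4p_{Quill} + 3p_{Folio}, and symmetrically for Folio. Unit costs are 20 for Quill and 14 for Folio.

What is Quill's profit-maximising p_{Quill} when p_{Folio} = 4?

41

Quill's profit: π = (p_{Quill} − 20)(236 − 4p_{Quill} + 3p_{Folio}).
∂π/∂p_{Quill} = 316 − 8p_{Quill} + 3p_{Folio} = 0 ⇒ p_{Quill} = 39.5 + 0.375p_{Folio}.
At p_{Folio} = 4: p_{Quill} = 39.5 + 0.375·4 = 41.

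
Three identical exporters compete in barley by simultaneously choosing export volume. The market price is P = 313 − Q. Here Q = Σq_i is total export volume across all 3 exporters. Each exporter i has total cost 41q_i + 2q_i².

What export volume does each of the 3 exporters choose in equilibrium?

A representative exporter's profit is π_i = q_i(313 − Q) − 41q_i − 2q_i², with Q = q_i + Σ_{j≠i} q_j.
First-order condition: 272 − 6q_i − Σ_{j≠i} q_j = 0.
In a symmetric equilibrium every exporter chooses the same q, so Σ_{j≠i} q_j = 2q. The condition becomes 272 − 8q = 0, giving q = 272/8 = 34.

34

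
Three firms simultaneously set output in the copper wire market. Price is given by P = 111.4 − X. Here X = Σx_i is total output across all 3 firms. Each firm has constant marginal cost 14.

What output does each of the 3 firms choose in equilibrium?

A representative firm's profit is π_i = x_i(111.4 − X) − 14x_i, with X = x_i + Σ_{j≠i} x_j.
First-order condition: 97.4 − 2x_i − Σ_{j≠i} x_j = 0.
In a symmetric equilibrium every firm chooses the same x, so Σ_{j≠i} x_j = 2x. The condition becomes 97.4 − 4x = 0, giving x = 97.4/4 = 24.35.

24.35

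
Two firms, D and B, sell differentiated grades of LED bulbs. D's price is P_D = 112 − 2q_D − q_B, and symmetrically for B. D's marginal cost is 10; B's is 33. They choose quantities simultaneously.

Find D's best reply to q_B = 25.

Firm D's profit: π = q_D(112 − 2q_D − q_B) − 10q_D.
∂π/∂q_D = 102 − 4q_D − q_B = 0 ⇒ q_D = 25.5 − 0.25q_B.
At q_B = 25: q_D = 25.5 − 0.25·25 = 19.25.

19.25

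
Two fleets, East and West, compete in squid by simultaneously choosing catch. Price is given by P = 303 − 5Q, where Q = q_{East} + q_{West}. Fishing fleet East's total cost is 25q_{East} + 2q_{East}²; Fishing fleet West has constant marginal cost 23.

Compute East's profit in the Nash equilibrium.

1008

Fishing fleet East's profit: π = q_{East}(303 − 5(q_{East} + q_{West})) − 25q_{East} − 2q_{East}².
∂π/∂q_{East} = 278 − 14q_{East} − 5q_{West} = 0, so q_{East} = 139/7 − (5/14)q_{West}.
For West: ∂π/∂q_{West} = 280 − 10q_{West} − 5q_{East} = 0 ⇒ q_{West} = 28 − 0.5q_{East}.
Plugging q_{West} into East's best response: q_{East} = 139/7 − (5/14)(28 − 0.5q_{East}) ⇒ (23/28)q_{East} = 69/7, so q_{East} = 12.
Then q_{West} = 28 − 0.5·12 = 22.
Price P = 303 − 5·34 = 133.
East's profit: (133 − 25)·12 − 2(12)² = 1008.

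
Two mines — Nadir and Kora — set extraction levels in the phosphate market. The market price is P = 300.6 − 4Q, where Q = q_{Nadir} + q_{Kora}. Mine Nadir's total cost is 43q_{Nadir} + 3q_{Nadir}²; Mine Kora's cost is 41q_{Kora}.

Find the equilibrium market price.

149.5

Mine Nadir's profit: π = q_{Nadir}(300.6 − 4(q_{Nadir} + q_{Kora})) − 43q_{Nadir} − 3q_{Nadir}².
∂π/∂q_{Nadir} = 257.6 − 14q_{Nadir} − 4q_{Kora} = 0, so q_{Nadir} = 18.4 − (2/7)q_{Kora}.
For Kora: ∂π/∂q_{Kora} = 259.6 − 8q_{Kora} − 4q_{Nadir} = 0 ⇒ q_{Kora} = 32.45 − 0.5q_{Nadir}.
Substituting the second reaction function into the first: q_{Nadir} = 18.4 − (2/7)(32.45 − 0.5q_{Nadir}), which gives (6/7)q_{Nadir} = 639/70 ⇒ q_{Nadir} = 10.65.
Then q_{Kora} = 32.45 − 0.5·10.65 = 27.125.
Equilibrium price: P = 300.6 − 4·37.775 = 149.5.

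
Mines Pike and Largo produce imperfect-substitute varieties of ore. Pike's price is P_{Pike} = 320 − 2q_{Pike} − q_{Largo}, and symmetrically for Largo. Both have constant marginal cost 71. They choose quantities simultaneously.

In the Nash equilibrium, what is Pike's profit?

Mine Pike's profit: π = q_{Pike}(320 − 2q_{Pike} − q_{Largo}) − 71q_{Pike}.
∂π/∂q_{Pike} = 249 − 4q_{Pike} − q_{Largo} = 0 ⇒ q_{Pike} = 62.25 − 0.25q_{Largo}.
By symmetry q_{Largo} = q_{Pike}; substituting into the reaction function, 1.25q_{Pike} = 62.25 and q_{Pike} = 49.8.
P_{Pike} = 320 − 2·49.8 − 49.8 = 170.6.
Profit = (170.6 − 71)·49.8 = 4960.08.

4960.08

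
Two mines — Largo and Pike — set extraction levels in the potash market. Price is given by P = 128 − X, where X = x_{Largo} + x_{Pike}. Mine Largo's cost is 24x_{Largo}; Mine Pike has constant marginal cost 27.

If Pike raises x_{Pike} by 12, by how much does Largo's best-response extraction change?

Mine Largo's profit: π = x_{Largo}(128 − (x_{Largo} + x_{Pike})) − 24x_{Largo}.
∂π/∂x_{Largo} = 104 − 2x_{Largo} − x_{Pike} = 0, so x_{Largo} = 52 − 0.5x_{Pike}.
The reaction-function slope is −0.5, so a 12-unit rise in x_{Pike} moves x_{Largo} by −0.5 × 12 = −6. Largo's best response falls — the actions are strategic substitutes.

-6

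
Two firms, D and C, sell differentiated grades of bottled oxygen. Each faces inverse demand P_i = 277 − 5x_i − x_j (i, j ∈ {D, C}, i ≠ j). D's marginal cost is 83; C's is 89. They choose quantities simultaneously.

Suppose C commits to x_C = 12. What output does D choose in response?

Firm D's profit: π = x_D(277 − 5x_D − x_C) − 83x_D.
∂π/∂x_D = 194 − 10x_D − x_C = 0 ⇒ x_D = 19.4 − 0.1x_C.
At x_C = 12: x_D = 19.4 − 0.1·12 = 18.2.

18.2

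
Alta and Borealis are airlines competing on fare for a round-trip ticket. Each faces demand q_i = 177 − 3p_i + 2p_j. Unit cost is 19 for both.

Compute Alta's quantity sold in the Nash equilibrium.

Alta's profit: π = (p_{Alta} − 19)(177 − 3p_{Alta} + 2p_{Borealis}).
∂π/∂p_{Alta} = 234 − 6p_{Alta} + 2p_{Borealis} = 0 ⇒ p_{Alta} = 39 + (1/3)p_{Borealis}.
By symmetry p_{Borealis} = p_{Alta}; substituting into the reaction function, (2/3)p_{Alta} = 39 and p_{Alta} = 58.5.
q_{Alta} = 177 − 3·58.5 + 2·58.5 = 118.5.

118.5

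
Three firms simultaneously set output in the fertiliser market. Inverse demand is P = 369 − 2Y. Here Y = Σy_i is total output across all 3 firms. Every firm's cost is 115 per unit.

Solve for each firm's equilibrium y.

A representative firm's profit is π_i = y_i(369 − 2Y) − 115y_i, with Y = y_i + Σ_{j≠i} y_j.
First-order condition: 254 − 4y_i − 2Σ_{j≠i} y_j = 0.
Imposing symmetry (y_j = y for all j) turns Σ_{j≠i} y_j into 2y, so 254 = 8y and y = 31.75.

31.75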